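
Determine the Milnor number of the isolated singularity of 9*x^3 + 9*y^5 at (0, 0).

The Hessian of f at 0 has rank 0. Corank 2; j^3 = 9*x^3 is a perfect cube, so E-series; the 5-jet and mu = 8 give E_8.

8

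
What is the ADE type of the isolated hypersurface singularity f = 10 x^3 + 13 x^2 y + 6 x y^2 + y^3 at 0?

D_{4}

The Hessian of f at 0 is [[0, 0], [0, 0]] with rank 0, so corank 2. A Groebner basis of the Jacobian ideal J(f) in C{x,y} is {y^3, x^2 - 3*y^2/11, x*y + 6*y^2/11}; counting standard monomials gives mu = 4. Corank 2; j^3 = (2*x + y)*(5*x^2 + 4*x*y + y^2) splits into three distinct lines over C (the quadratic factor has nonzero discriminant), so D_4.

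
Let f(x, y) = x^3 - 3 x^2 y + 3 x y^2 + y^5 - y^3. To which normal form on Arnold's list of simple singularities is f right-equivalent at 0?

E_8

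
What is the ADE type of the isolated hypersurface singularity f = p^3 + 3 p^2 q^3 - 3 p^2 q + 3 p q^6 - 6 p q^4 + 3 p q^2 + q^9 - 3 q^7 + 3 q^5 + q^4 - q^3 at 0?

The Hessian of f at 0 is [[0, 0], [0, 0]] with rank 0, so corank 2. A Groebner basis of the Jacobian ideal J(f) in C{p,q} is {q^3, p^2 - 2*p*q + q^2}; counting standard monomials gives mu = 6. Corank 2; j^3 = (p - q)^3 is a perfect cube, so E-series; the 4-jet and mu = 6 give E_6.

E6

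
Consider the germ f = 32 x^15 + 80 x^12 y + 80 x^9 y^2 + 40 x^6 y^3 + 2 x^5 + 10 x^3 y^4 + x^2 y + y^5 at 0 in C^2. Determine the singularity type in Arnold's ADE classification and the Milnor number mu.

The Hessian of f at 0 has rank 0. Corank 2; j^3 = x^2*y has shape L^2 M (L != M), so D-series; mu = 6 gives D_6.

Type D_{6}, Milnor number mu = 6.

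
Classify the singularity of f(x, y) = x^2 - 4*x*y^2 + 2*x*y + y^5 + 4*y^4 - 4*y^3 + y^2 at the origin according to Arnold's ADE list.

The Hessian of f at 0 has rank 1. Corank 1: A-series; mu = 4 gives A_4.

A4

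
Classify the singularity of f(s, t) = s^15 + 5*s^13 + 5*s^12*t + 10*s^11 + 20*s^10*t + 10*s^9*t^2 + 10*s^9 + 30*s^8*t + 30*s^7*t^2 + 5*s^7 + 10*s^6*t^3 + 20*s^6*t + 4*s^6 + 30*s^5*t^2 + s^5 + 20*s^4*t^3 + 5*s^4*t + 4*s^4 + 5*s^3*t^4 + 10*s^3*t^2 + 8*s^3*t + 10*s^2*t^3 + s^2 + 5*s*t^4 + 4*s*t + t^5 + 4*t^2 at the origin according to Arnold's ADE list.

The Hessian of f at 0 has rank 1. Corank 1: A-series; mu = 4 gives A_4.

A_{4}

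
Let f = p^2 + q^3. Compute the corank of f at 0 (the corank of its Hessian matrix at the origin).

The Hessian at 0 is [[2, 0], [0, 0]] of rank 1; hence corank 1.

1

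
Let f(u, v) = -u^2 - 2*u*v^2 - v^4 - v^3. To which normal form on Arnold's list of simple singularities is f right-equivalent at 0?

A_{2}

The Hessian of f at 0 has rank 1. Corank 1: A-series; mu = 2 gives A_2.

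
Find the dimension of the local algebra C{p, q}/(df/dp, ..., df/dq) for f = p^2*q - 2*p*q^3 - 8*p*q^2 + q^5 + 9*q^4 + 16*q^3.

5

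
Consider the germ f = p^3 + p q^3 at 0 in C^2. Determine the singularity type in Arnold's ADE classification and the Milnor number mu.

Type E_{7}, Milnor number mu = 7.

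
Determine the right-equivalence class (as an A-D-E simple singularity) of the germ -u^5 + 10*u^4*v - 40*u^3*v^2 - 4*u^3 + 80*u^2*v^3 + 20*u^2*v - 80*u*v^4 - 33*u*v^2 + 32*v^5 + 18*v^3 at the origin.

The Hessian of f at 0 has rank 0. Corank 2; j^3 = -(u - 2*v)*(2*u - 3*v)^2 has shape L^2 M (L != M), so D-series; mu = 6 gives D_6.

D6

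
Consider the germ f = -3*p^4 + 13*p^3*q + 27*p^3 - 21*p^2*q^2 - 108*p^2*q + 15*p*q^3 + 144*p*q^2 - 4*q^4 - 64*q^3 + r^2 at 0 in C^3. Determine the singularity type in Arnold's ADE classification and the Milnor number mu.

The Hessian of f at 0 has rank 1. Corank 2; j^3 = (3*p - 4*q)^3 is a perfect cube, so E-series; the 4-jet and mu = 7 give E_7.

Type E7, Milnor number mu = 7.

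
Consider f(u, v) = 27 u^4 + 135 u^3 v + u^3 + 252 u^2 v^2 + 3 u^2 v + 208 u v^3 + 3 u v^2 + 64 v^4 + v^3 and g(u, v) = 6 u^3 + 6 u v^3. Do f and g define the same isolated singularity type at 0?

The Hessian of f at 0 has rank 0. Corank 2; j^3 = (u + v)^3 is a perfect cube, so E-series; the 4-jet and mu = 7 give E_7. The Hessian of g at 0 has rank 0. Corank 2; j^3 = 6*u^3 is a perfect cube, so E-series; the 4-jet and mu = 7 give E_7. Both have type E_7, hence right-equivalent.

Yes.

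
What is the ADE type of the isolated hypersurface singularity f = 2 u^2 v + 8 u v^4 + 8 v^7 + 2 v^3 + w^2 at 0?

The Hessian of f at 0 has rank 1. Corank 2; j^3 = 2*v*(u^2 + v^2) splits into three distinct lines over C (the quadratic factor has nonzero discriminant), so D_4.

D4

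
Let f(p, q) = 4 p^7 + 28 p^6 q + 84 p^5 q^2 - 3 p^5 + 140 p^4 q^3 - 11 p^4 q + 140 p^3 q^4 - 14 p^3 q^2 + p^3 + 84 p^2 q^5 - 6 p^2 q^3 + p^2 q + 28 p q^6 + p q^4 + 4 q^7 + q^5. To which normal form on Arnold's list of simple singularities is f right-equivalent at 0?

The Hessian of f at 0 is [[0, 0], [0, 0]] with rank 0, so corank 2. A Groebner basis of the Jacobian ideal J(f) in C{p,q} is {-p*q/7 + q^4, p*q^2, p^2 + 5*p*q/7}; counting standard monomials gives mu = 6. Corank 2; j^3 = p^2*(p + q) has shape L^2 M (L != M), so D-series; mu = 6 gives D_6.

D6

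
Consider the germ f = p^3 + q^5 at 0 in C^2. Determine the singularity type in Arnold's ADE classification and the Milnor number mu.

Type E_8, Milnor number mu = 8.

The Hessian of f at 0 has rank 0. Corank 2; j^3 = p^3 is a perfect cube, so E-series; the 5-jet and mu = 8 give E_8.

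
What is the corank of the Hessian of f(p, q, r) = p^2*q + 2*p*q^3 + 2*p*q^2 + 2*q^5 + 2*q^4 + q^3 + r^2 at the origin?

Hessian at 0 has rank 1.

2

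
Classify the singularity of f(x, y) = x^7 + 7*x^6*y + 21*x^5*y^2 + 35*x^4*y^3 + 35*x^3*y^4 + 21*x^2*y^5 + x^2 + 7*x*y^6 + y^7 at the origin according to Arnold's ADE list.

The Hessian of f at 0 has rank 1. Corank 1: A-series; mu = 6 gives A_6.

A_6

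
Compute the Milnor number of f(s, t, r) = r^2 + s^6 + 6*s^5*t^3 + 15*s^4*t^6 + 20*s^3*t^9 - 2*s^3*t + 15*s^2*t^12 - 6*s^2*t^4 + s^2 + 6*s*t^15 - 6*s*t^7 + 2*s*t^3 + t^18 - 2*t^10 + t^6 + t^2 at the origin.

1

The Hessian of f at 0 has rank 3. Corank 0: nondegenerate Morse point, so A_1.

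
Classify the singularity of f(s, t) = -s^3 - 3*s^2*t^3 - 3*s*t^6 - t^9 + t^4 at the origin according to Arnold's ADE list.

The Hessian of f at 0 is [[0, 0], [0, 0]] with rank 0, so corank 2. A Groebner basis of the Jacobian ideal J(f) in C{s,t} is {t^3, s^2}; counting standard monomials gives mu = 6. Corank 2; j^3 = -s^3 is a perfect cube, so E-series; the 4-jet and mu = 6 give E_6.

E_{6}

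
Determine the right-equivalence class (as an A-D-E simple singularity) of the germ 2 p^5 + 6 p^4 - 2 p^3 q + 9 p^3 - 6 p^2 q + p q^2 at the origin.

D_6

The Hessian of f at 0 is [[0, 0], [0, 0]] with rank 0, so corank 2. A Groebner basis of the Jacobian ideal J(f) in C{p,q} is {p^3 + 3*p^2 - p*q, p^2*q + 45*p^2/4 - 9*p*q/2 + q^2/4, 81*p^2/2 + p*q^2 - 18*p*q + 3*q^2/2, 567*p^2/4 - 135*p*q/2 + q^3 + 27*q^2/4}; counting standard monomials gives mu = 6. Corank 2; j^3 = p*(3*p - q)^2 has shape L^2 M (L != M), so D-series; mu = 6 gives D_6.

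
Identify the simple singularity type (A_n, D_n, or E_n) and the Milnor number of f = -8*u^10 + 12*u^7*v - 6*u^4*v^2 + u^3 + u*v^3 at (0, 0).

Type E_7, Milnor number mu = 7.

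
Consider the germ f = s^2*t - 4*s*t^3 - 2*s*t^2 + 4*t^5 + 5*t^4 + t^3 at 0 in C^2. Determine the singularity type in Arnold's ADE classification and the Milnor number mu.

The Hessian of f at 0 is [[0, 0], [0, 0]] with rank 0, so corank 2. A Groebner basis of the Jacobian ideal J(f) in C{s,t} is {s*t^2 - s*t/2 + t^2/2, -s*t/2 + t^3 + t^2/2, s^2 - t^2}; counting standard monomials gives mu = 5. Corank 2; j^3 = t*(s - t)^2 has shape L^2 M (L != M), so D-series; mu = 5 gives D_5.

Type D5, Milnor number mu = 5.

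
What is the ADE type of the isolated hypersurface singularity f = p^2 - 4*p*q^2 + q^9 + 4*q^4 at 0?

The Hessian of f at 0 is [[2, 0], [0, 0]] with rank 1, so corank 1. A Groebner basis of the Jacobian ideal J(f) in C{p,q} is {p^4, -p/2 + q^2}; counting standard monomials gives mu = 8. Corank 1: A-series; mu = 8 gives A_8.

A_{8}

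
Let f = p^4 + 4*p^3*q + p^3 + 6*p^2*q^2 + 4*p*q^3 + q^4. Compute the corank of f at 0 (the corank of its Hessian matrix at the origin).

The Hessian at 0 is [[0, 0], [0, 0]] of rank 0; hence corank 2.

2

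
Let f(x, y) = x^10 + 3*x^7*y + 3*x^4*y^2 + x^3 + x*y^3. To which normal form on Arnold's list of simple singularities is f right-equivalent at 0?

E7

The Hessian of f at 0 is [[0, 0], [0, 0]] with rank 0, so corank 2. A Groebner basis of the Jacobian ideal J(f) in C{x,y} is {x^3, x*y^2, 3*x^2 + y^3}; counting standard monomials gives mu = 7. Corank 2; j^3 = x^3 is a perfect cube, so E-series; the 4-jet and mu = 7 give E_7.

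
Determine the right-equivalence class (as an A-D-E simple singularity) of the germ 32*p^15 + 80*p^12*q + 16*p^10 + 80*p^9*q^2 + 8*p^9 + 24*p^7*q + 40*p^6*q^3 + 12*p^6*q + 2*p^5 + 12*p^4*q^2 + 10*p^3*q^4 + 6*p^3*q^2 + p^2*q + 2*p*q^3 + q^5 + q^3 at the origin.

D_{4}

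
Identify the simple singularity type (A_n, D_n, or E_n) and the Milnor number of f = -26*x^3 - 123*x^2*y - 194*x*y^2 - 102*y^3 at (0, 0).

The Hessian of f at 0 is [[0, 0], [0, 0]] with rank 0, so corank 2. A Groebner basis of the Jacobian ideal J(f) in C{x,y} is {y^3, x^2 - 2*y^2/3, x*y + y^2}; counting standard monomials gives mu = 4. Corank 2; j^3 = -(2*x + 3*y)*(13*x^2 + 42*x*y + 34*y^2) splits into three distinct lines over C (the quadratic factor has nonzero discriminant), so D_4.

Type D_{4}, Milnor number mu = 4.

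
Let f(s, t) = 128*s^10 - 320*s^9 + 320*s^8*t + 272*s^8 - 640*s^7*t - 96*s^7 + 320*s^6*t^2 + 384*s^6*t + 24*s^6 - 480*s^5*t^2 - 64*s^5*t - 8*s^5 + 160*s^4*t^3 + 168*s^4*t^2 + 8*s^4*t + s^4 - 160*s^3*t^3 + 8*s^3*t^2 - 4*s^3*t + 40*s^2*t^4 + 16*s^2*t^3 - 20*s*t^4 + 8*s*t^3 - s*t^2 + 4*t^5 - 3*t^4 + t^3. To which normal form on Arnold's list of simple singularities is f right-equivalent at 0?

D_{5}

The Hessian of f at 0 is [[0, 0], [0, 0]] with rank 0, so corank 2. A Groebner basis of the Jacobian ideal J(f) in C{s,t} is {s^3 - t^2/4, t^3, s*t - t^2}; counting standard monomials gives mu = 5. Corank 2; j^3 = -t^2*(s - t) has shape L^2 M (L != M), so D-series; mu = 5 gives D_5.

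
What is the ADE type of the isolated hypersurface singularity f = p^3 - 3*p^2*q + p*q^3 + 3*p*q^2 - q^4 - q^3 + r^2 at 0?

E_7

The Hessian of f at 0 has rank 1. Corank 2; j^3 = (p - q)^3 is a perfect cube, so E-series; the 4-jet and mu = 7 give E_7.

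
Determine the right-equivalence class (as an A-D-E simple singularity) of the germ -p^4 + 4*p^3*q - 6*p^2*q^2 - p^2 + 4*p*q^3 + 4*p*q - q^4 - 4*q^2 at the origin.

The Hessian of f at 0 has rank 1. Corank 1: A-series; mu = 3 gives A_3.

A3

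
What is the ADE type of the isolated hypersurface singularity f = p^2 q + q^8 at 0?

D9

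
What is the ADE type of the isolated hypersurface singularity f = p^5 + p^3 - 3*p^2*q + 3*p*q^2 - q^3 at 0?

The Hessian of f at 0 has rank 0. Corank 2; j^3 = (p - q)^3 is a perfect cube, so E-series; the 5-jet and mu = 8 give E_8.

E_8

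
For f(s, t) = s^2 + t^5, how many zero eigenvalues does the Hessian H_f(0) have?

1

Hessian at 0 has rank 1.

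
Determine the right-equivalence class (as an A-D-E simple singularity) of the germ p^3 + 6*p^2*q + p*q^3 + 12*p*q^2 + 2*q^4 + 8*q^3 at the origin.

The Hessian of f at 0 is [[0, 0], [0, 0]] with rank 0, so corank 2. A Groebner basis of the Jacobian ideal J(f) in C{p,q} is {p^3 + 6*p^2*q + 48*p^2 + 192*p*q + 192*q^2, -6*p^2 + p*q^2 - 24*p*q - 24*q^2, 3*p^2 + 12*p*q + q^3 + 12*q^2}; counting standard monomials gives mu = 7. Corank 2; j^3 = (p + 2*q)^3 is a perfect cube, so E-series; the 4-jet and mu = 7 give E_7.

E_7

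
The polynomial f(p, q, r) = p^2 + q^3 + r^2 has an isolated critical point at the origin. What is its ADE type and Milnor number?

Type A_{2}, Milnor number mu = 2.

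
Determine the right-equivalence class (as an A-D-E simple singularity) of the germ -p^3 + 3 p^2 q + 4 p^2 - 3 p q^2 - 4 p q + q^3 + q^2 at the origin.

The Hessian of f at 0 has rank 1. Corank 1: A-series; mu = 2 gives A_2.

A_{2}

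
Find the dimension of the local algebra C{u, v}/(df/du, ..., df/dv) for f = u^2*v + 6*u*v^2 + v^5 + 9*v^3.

6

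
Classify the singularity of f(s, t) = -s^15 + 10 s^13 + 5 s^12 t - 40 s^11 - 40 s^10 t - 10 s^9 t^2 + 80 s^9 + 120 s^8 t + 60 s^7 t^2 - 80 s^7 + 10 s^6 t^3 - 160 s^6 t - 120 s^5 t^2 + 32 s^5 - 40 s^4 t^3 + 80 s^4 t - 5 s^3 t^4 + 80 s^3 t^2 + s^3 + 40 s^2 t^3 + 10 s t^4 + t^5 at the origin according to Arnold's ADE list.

The Hessian of f at 0 has rank 0. Corank 2; j^3 = s^3 is a perfect cube, so E-series; the 5-jet and mu = 8 give E_8.

E_{8}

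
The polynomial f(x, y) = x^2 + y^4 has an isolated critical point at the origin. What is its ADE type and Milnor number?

Type A_{3}, Milnor number mu = 3.

The Hessian of f at 0 has rank 1. Corank 1: A-series; mu = 3 gives A_3.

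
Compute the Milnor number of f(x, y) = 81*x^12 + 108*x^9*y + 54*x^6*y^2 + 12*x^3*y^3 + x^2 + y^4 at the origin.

3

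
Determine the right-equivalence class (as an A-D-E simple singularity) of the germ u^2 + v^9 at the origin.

The Hessian of f at 0 has rank 1. Corank 1: A-series; mu = 8 gives A_8.

A_8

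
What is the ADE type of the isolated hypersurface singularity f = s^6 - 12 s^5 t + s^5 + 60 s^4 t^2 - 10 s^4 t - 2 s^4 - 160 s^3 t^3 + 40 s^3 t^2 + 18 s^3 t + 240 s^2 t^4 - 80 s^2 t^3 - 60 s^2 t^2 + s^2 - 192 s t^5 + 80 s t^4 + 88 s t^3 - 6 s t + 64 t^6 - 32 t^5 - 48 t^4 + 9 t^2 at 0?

A4

The Hessian of f at 0 is [[2, -6], [-6, 18]] with rank 1, so corank 1. A Groebner basis of the Jacobian ideal J(f) in C{s,t} is {-s + t^3 + 3*t, s^2 - 9*t^2, s*t - 3*t^2}; counting standard monomials gives mu = 4. Corank 1: A-series; mu = 4 gives A_4.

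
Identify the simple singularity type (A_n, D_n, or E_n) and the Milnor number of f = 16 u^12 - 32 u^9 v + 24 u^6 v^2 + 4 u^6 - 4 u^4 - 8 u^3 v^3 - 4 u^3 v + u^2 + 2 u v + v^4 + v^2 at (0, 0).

The Hessian of f at 0 is [[2, 2], [2, 2]] with rank 1, so corank 1. A Groebner basis of the Jacobian ideal J(f) in C{u,v} is {v^3, u + v}; counting standard monomials gives mu = 3. Corank 1: A-series; mu = 3 gives A_3.

Type A_3, Milnor number mu = 3.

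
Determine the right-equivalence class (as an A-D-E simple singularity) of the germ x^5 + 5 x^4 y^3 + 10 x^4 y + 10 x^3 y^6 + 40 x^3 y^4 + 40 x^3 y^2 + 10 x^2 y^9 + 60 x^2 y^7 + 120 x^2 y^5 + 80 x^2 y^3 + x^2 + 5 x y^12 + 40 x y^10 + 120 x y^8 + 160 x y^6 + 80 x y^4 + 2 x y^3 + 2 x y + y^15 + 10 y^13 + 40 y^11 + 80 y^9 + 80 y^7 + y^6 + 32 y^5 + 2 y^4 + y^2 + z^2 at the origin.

A_{4}

The Hessian of f at 0 has rank 2. Corank 1: A-series; mu = 4 gives A_4.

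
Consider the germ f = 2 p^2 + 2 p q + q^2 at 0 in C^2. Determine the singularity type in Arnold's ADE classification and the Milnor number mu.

Type A_1, Milnor number mu = 1.

The Hessian of f at 0 is [[4, 2], [2, 2]] with rank 2, so corank 0. A Groebner basis of the Jacobian ideal J(f) in C{p,q} is {p, q}; counting standard monomials gives mu = 1. Corank 0: nondegenerate Morse point, so A_1.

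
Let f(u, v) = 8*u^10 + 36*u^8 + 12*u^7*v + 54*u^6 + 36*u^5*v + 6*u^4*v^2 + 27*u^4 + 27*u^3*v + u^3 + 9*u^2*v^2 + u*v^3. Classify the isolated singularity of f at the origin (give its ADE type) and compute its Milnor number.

Type E7, Milnor number mu = 7.

The Hessian of f at 0 is [[0, 0], [0, 0]] with rank 0, so corank 2. A Groebner basis of the Jacobian ideal J(f) in C{u,v} is {u^2/3 + v^4 + v^3/9, u^3, u^2*v - u^2/9 - v^3/27, 2*u^2/3 + u*v^2 + 2*v^3/9}; counting standard monomials gives mu = 7. Corank 2; j^3 = u^3 is a perfect cube, so E-series; the 4-jet and mu = 7 give E_7.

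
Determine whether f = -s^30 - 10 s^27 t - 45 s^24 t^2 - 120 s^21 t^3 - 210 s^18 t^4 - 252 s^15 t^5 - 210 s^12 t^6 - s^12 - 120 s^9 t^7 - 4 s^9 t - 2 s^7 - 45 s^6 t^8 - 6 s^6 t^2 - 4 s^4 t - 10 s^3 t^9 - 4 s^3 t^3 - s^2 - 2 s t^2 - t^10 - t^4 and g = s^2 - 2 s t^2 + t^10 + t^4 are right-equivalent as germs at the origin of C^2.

The Hessian of f at 0 is [[-2, 0], [0, 0]] with rank 1, so corank 1. A Groebner basis of the Jacobian ideal J(f) in C{s,t} is {s^4 - s*t/2 - t^3/2, s^3*t + s/2 + t^2/2, -s^2 + t^4, s^2 + s*t^2}; counting standard monomials gives mu = 9. Corank 1: A-series; mu = 9 gives A_9. The Hessian of g at 0 is [[2, 0], [0, 0]] with rank 1, so corank 1. A Groebner basis of the Jacobian ideal J(g) in C{s,t} is {s^5, s^4*t, -s + t^2}; counting standard monomials gives mu = 9. Corank 1: A-series; mu = 9 gives A_9. Both have type A_9, hence right-equivalent.

Yes.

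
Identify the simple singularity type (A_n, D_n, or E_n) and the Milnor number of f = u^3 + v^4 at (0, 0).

Type E_{6}, Milnor number mu = 6.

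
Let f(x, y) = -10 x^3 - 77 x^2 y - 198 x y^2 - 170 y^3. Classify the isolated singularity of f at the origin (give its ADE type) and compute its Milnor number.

The Hessian of f at 0 has rank 0. Corank 2; j^3 = -(2*x + 5*y)*(5*x^2 + 26*x*y + 34*y^2) splits into three distinct lines over C (the quadratic factor has nonzero discriminant), so D_4.

Type D_{4}, Milnor number mu = 4.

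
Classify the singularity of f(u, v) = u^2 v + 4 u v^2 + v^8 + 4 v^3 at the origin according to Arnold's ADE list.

The Hessian of f at 0 is [[0, 0], [0, 0]] with rank 0, so corank 2. A Groebner basis of the Jacobian ideal J(f) in C{u,v} is {u^2/8 + v^7 - v^2/2, u^3 + 8*v^3, u*v + 2*v^2}; counting standard monomials gives mu = 9. Corank 2; j^3 = v*(u + 2*v)^2 has shape L^2 M (L != M), so D-series; mu = 9 gives D_9.

D_{9}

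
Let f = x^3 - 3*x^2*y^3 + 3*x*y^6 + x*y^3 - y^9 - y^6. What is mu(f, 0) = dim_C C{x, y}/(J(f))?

7

The Hessian of f at 0 has rank 0. Corank 2; j^3 = x^3 is a perfect cube, so E-series; the 4-jet and mu = 7 give E_7.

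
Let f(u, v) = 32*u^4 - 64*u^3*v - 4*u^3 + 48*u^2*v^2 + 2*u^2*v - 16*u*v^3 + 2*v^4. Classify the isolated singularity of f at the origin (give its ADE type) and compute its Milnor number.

Type D5, Milnor number mu = 5.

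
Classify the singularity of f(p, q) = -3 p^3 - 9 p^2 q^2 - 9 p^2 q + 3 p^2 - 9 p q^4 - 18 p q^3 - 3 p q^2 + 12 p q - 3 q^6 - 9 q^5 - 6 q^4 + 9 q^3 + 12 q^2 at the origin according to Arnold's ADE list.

The Hessian of f at 0 is [[6, 12], [12, 24]] with rank 1, so corank 1. A Groebner basis of the Jacobian ideal J(f) in C{p,q} is {q^2, p + 2*q}; counting standard monomials gives mu = 2. Corank 1: A-series; mu = 2 gives A_2.

A_2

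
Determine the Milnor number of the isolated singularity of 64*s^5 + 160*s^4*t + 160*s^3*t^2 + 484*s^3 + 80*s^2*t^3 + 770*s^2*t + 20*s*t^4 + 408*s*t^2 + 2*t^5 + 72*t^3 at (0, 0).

6

The Hessian of f at 0 is [[0, 0], [0, 0]] with rank 0, so corank 2. A Groebner basis of the Jacobian ideal J(f) in C{s,t} is {161051*s*t/10 + t^4 + 43923*t^2/5, s*t^2 + 6*t^3/11, s^2 + 23*s*t/22 + 3*t^2/11}; counting standard monomials gives mu = 6. Corank 2; j^3 = 2*(2*s + t)*(11*s + 6*t)^2 has shape L^2 M (L != M), so D-series; mu = 6 gives D_6.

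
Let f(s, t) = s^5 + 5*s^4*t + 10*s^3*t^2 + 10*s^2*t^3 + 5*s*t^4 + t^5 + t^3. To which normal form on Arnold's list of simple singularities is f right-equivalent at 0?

E_{8}

The Hessian of f at 0 has rank 0. Corank 2; j^3 = t^3 is a perfect cube, so E-series; the 5-jet and mu = 8 give E_8.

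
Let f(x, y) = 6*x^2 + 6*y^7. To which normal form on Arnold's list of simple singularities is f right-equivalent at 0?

A_6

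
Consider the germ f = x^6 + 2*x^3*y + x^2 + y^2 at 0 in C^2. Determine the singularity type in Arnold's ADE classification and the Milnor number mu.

Type A_1, Milnor number mu = 1.

The Hessian of f at 0 has rank 2. Corank 0: nondegenerate Morse point, so A_1.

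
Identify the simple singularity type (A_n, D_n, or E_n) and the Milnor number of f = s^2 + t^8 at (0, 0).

Type A_{7}, Milnor number mu = 7.

The Hessian of f at 0 has rank 1. Corank 1: A-series; mu = 7 gives A_7.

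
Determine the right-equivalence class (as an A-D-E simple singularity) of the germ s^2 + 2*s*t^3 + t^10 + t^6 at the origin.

The Hessian of f at 0 has rank 1. Corank 1: A-series; mu = 9 gives A_9.

A9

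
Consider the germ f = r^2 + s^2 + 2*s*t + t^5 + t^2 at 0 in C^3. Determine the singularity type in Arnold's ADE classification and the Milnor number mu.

Type A_4, Milnor number mu = 4.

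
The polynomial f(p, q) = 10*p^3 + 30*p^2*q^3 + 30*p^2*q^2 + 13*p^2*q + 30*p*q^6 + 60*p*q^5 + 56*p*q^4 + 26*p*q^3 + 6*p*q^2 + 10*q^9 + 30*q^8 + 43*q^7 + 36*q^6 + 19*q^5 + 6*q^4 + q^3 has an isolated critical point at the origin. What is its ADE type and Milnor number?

The Hessian of f at 0 has rank 0. Corank 2; j^3 = (2*p + q)*(5*p^2 + 4*p*q + q^2) splits into three distinct lines over C (the quadratic factor has nonzero discriminant), so D_4.

Type D4, Milnor number mu = 4.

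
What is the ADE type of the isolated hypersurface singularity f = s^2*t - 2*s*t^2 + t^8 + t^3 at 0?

D_9

The Hessian of f at 0 is [[0, 0], [0, 0]] with rank 0, so corank 2. A Groebner basis of the Jacobian ideal J(f) in C{s,t} is {s^2/8 + t^7 - t^2/8, s^3 - t^3, s*t - t^2}; counting standard monomials gives mu = 9. Corank 2; j^3 = t*(s - t)^2 has shape L^2 M (L != M), so D-series; mu = 9 gives D_9.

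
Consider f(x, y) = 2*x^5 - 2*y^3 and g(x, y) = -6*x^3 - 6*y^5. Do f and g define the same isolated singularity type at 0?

Yes.

The Hessian of f at 0 has rank 0. Corank 2; j^3 = -2*y^3 is a perfect cube, so E-series; the 5-jet and mu = 8 give E_8. The Hessian of g at 0 has rank 0. Corank 2; j^3 = -6*x^3 is a perfect cube, so E-series; the 5-jet and mu = 8 give E_8. Both have type E_8, hence right-equivalent.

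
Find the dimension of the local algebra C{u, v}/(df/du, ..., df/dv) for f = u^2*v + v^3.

The Hessian of f at 0 has rank 0. Corank 2; j^3 = v*(u^2 + v^2) splits into three distinct lines over C (the quadratic factor has nonzero discriminant), so D_4.

4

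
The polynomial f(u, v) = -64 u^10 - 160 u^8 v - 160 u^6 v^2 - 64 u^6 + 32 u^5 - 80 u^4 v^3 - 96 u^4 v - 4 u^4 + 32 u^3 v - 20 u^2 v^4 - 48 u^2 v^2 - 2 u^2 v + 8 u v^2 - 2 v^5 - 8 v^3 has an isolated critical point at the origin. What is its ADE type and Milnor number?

Type D_6, Milnor number mu = 6.

The Hessian of f at 0 is [[0, 0], [0, 0]] with rank 0, so corank 2. A Groebner basis of the Jacobian ideal J(f) in C{u,v} is {u^3 - 64*u^2/251 + 261*u*v/502 - 5*v^2/251, u^2*v - u*v/4 + v^2/2, 16*u^2/251 + u*v^2 - 763*u*v/2008 + 507*v^2/1004, 16*u^2/251 - 1275*u*v/4016 + v^3 + 763*v^2/2008}; counting standard monomials gives mu = 6. Corank 2; j^3 = -2*v*(u - 2*v)^2 has shape L^2 M (L != M), so D-series; mu = 6 gives D_6.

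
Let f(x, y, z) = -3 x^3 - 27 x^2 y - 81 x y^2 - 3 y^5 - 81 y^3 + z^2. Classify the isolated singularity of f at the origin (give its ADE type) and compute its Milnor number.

The Hessian of f at 0 has rank 1. Corank 2; j^3 = -3*(x + 3*y)^3 is a perfect cube, so E-series; the 5-jet and mu = 8 give E_8.

Type E_8, Milnor number mu = 8.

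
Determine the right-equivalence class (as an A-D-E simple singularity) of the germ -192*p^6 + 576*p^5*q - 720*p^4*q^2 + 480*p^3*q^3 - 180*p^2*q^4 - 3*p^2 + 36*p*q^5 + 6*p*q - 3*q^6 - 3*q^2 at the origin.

A_{5}

The Hessian of f at 0 is [[-6, 6], [6, -6]] with rank 1, so corank 1. A Groebner basis of the Jacobian ideal J(f) in C{p,q} is {q^5, p - q}; counting standard monomials gives mu = 5. Corank 1: A-series; mu = 5 gives A_5.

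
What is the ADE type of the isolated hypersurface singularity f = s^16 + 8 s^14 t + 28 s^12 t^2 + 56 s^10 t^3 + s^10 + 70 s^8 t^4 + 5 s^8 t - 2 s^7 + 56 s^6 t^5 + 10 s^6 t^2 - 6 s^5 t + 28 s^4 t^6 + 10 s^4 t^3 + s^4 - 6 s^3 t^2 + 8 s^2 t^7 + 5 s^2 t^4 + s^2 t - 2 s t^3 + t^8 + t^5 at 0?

D_{9}

The Hessian of f at 0 has rank 0. Corank 2; j^3 = s^2*t has shape L^2 M (L != M), so D-series; mu = 9 gives D_9.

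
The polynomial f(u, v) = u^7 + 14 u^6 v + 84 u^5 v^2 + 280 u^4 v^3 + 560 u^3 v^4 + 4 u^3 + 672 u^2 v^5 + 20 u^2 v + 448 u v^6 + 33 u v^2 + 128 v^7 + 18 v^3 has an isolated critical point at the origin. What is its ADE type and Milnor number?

Type D_8, Milnor number mu = 8.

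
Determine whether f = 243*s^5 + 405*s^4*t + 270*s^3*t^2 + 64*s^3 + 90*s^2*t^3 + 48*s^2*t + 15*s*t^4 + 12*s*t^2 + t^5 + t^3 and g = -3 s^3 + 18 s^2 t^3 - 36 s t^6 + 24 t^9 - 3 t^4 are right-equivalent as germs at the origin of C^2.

No.

The Hessian of f at 0 has rank 0. Corank 2; j^3 = (4*s + t)^3 is a perfect cube, so E-series; the 5-jet and mu = 8 give E_8. The Hessian of g at 0 has rank 0. Corank 2; j^3 = -3*s^3 is a perfect cube, so E-series; the 4-jet and mu = 6 give E_6. f is E_8 but g is E_6, hence not right-equivalent.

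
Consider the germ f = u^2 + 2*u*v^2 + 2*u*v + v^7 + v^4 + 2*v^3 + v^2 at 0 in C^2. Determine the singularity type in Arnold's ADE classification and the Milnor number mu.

Type A_6, Milnor number mu = 6.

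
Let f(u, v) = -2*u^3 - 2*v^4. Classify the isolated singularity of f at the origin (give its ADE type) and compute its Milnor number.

Type E_6, Milnor number mu = 6.

The Hessian of f at 0 has rank 0. Corank 2; j^3 = -2*u^3 is a perfect cube, so E-series; the 4-jet and mu = 6 give E_6.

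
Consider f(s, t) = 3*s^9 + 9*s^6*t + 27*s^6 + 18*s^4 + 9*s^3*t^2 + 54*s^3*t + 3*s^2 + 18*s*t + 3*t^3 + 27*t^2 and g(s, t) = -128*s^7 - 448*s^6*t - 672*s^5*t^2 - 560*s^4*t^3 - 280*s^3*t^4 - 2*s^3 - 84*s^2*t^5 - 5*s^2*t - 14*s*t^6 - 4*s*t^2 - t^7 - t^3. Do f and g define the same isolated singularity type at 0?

The Hessian of f at 0 has rank 1. Corank 1: A-series; mu = 2 gives A_2. The Hessian of g at 0 has rank 0. Corank 2; j^3 = -(s + t)^2*(2*s + t) has shape L^2 M (L != M), so D-series; mu = 8 gives D_8. f is A_2 but g is D_8, hence not right-equivalent.

No.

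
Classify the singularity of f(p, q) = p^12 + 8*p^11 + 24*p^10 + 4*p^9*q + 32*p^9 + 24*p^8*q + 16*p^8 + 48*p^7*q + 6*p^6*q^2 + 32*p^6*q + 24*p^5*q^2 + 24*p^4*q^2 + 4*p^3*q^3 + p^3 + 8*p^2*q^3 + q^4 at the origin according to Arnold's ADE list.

E_6

The Hessian of f at 0 has rank 0. Corank 2; j^3 = p^3 is a perfect cube, so E-series; the 4-jet and mu = 6 give E_6.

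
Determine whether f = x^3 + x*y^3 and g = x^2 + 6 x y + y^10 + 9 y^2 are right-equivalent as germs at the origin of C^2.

The Hessian of f at 0 has rank 0. Corank 2; j^3 = x^3 is a perfect cube, so E-series; the 4-jet and mu = 7 give E_7. The Hessian of g at 0 has rank 1. Corank 1: A-series; mu = 9 gives A_9. f is E_7 but g is A_9, hence not right-equivalent.

No.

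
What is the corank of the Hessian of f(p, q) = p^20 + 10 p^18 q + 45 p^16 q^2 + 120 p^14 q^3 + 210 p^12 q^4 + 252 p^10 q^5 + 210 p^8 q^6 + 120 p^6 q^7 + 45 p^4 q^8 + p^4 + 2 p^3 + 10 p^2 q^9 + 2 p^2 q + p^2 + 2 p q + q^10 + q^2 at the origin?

1

The Hessian at 0 is [[2, 2], [2, 2]] of rank 1; hence corank 1.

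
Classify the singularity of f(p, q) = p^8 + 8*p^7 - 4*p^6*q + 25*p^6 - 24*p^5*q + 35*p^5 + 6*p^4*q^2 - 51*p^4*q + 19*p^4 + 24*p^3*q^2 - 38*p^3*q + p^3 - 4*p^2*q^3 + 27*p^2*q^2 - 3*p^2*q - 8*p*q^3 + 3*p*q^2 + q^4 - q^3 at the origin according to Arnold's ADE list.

E_{6}

The Hessian of f at 0 is [[0, 0], [0, 0]] with rank 0, so corank 2. A Groebner basis of the Jacobian ideal J(f) in C{p,q} is {p^3 - 3*p^2/2 + 3*p*q - 3*q^2/2, p^2*q - 2*p^2 + 4*p*q - 2*q^2, -5*p^2/2 + p*q^2 + 5*p*q - 5*q^2/2, -3*p^2 + 6*p*q + q^3 - 3*q^2}; counting standard monomials gives mu = 6. Corank 2; j^3 = (p - q)^3 is a perfect cube, so E-series; the 4-jet and mu = 6 give E_6.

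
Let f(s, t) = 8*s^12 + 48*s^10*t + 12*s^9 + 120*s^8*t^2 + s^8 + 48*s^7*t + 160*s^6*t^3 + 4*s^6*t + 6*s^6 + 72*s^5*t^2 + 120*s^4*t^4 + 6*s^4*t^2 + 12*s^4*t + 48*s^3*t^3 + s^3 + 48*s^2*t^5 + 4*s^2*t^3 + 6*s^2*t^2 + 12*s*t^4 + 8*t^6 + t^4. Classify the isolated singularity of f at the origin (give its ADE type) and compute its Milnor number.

Type E_{6}, Milnor number mu = 6.

The Hessian of f at 0 is [[0, 0], [0, 0]] with rank 0, so corank 2. A Groebner basis of the Jacobian ideal J(f) in C{s,t} is {s^3, s^2*t, s^2/4 + s*t^2, t^3}; counting standard monomials gives mu = 6. Corank 2; j^3 = s^3 is a perfect cube, so E-series; the 4-jet and mu = 6 give E_6.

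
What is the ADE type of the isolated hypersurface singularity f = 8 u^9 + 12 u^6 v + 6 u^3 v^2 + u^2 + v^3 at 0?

A2

The Hessian of f at 0 has rank 1. Corank 1: A-series; mu = 2 gives A_2.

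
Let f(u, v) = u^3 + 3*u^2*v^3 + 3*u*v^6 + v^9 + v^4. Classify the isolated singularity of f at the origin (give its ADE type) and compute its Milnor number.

Type E_{6}, Milnor number mu = 6.

The Hessian of f at 0 has rank 0. Corank 2; j^3 = u^3 is a perfect cube, so E-series; the 4-jet and mu = 6 give E_6.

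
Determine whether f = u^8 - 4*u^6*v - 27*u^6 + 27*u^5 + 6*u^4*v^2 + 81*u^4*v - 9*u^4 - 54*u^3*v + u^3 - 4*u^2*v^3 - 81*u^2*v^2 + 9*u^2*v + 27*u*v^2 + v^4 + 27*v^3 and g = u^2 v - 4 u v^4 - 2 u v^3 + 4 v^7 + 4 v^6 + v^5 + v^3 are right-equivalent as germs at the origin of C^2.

The Hessian of f at 0 is [[0, 0], [0, 0]] with rank 0, so corank 2. A Groebner basis of the Jacobian ideal J(f) in C{u,v} is {u^3 - u^2/2 - 3*u*v - 9*v^2/2, u^2*v + u^2/9 + 2*u*v/3 + v^2, -u^2/54 + u*v^2 - u*v/9 - v^2/6, v^3}; counting standard monomials gives mu = 6. Corank 2; j^3 = (u + 3*v)^3 is a perfect cube, so E-series; the 4-jet and mu = 6 give E_6. The Hessian of g at 0 is [[0, 0], [0, 0]] with rank 0, so corank 2. A Groebner basis of the Jacobian ideal J(g) in C{u,v} is {v^3, u^2 + 3*v^2, u*v}; counting standard monomials gives mu = 4. Corank 2; j^3 = v*(u^2 + v^2) splits into three distinct lines over C (the quadratic factor has nonzero discriminant), so D_4. f is E_6 but g is D_4, hence not right-equivalent.

No.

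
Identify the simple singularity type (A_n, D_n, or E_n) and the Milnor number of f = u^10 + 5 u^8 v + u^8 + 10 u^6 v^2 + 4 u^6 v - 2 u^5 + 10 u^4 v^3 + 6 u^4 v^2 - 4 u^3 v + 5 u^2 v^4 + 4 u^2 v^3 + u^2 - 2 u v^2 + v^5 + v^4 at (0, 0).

The Hessian of f at 0 has rank 1. Corank 1: A-series; mu = 4 gives A_4.

Type A_4, Milnor number mu = 4.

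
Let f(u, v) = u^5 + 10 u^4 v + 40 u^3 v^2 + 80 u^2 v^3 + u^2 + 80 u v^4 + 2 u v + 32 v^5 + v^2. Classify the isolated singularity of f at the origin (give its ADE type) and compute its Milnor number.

Type A_{4}, Milnor number mu = 4.

The Hessian of f at 0 is [[2, 2], [2, 2]] with rank 1, so corank 1. A Groebner basis of the Jacobian ideal J(f) in C{u,v} is {v^4, u + v}; counting standard monomials gives mu = 4. Corank 1: A-series; mu = 4 gives A_4.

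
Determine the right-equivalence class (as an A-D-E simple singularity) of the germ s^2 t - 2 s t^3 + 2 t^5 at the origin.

The Hessian of f at 0 is [[0, 0], [0, 0]] with rank 0, so corank 2. A Groebner basis of the Jacobian ideal J(f) in C{s,t} is {s^3, s^2*t, s^2/4 + s*t^2, -s*t + t^3}; counting standard monomials gives mu = 6. Corank 2; j^3 = s^2*t has shape L^2 M (L != M), so D-series; mu = 6 gives D_6.

D6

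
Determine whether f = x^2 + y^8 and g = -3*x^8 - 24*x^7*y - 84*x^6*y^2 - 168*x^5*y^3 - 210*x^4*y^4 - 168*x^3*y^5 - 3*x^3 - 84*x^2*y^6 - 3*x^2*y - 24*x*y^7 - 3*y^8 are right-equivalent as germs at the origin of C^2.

No.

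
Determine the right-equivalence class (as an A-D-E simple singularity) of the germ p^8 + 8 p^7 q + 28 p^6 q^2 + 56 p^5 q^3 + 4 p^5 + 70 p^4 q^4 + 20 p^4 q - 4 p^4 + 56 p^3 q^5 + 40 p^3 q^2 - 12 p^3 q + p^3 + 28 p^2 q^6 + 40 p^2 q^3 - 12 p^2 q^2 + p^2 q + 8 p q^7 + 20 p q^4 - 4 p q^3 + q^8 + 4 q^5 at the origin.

The Hessian of f at 0 has rank 0. Corank 2; j^3 = p^2*(p + q) has shape L^2 M (L != M), so D-series; mu = 9 gives D_9.

D_9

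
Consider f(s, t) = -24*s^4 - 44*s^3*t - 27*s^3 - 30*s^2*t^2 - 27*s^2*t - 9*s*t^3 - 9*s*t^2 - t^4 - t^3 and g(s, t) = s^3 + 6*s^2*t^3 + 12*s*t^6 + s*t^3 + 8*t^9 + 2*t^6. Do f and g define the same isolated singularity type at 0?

Yes.

The Hessian of f at 0 is [[0, 0], [0, 0]] with rank 0, so corank 2. A Groebner basis of the Jacobian ideal J(f) in C{s,t} is {19683*s^2/4 + 6561*s*t/2 + t^4 + 27*t^3/4 + 2187*t^2/4, s^3 + 135*s^2/4 + 45*s*t/2 + t^3/12 + 15*t^2/4, s^2*t - 243*s^2/4 - 81*s*t/2 - 7*t^3/36 - 27*t^2/4, 81*s^2 + s*t^2 + 54*s*t + 4*t^3/9 + 9*t^2}; counting standard monomials gives mu = 7. Corank 2; j^3 = -(3*s + t)^3 is a perfect cube, so E-series; the 4-jet and mu = 7 give E_7. The Hessian of g at 0 is [[0, 0], [0, 0]] with rank 0, so corank 2. A Groebner basis of the Jacobian ideal J(g) in C{s,t} is {s^3, s*t^2, 3*s^2 + t^3}; counting standard monomials gives mu = 7. Corank 2; j^3 = s^3 is a perfect cube, so E-series; the 4-jet and mu = 7 give E_7. Both have type E_7, hence right-equivalent.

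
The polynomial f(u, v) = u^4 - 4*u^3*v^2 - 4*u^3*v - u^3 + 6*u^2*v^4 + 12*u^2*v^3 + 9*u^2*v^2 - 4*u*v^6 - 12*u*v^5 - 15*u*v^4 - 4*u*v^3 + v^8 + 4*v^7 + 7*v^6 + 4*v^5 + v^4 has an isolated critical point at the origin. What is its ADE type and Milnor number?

The Hessian of f at 0 is [[0, 0], [0, 0]] with rank 0, so corank 2. A Groebner basis of the Jacobian ideal J(f) in C{u,v} is {u^3, u^2*v, -u^2/2 + u*v^2, -3*u^2/2 + v^3}; counting standard monomials gives mu = 6. Corank 2; j^3 = -u^3 is a perfect cube, so E-series; the 4-jet and mu = 6 give E_6.

Type E_6, Milnor number mu = 6.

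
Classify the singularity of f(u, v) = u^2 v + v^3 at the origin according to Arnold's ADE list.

The Hessian of f at 0 has rank 0. Corank 2; j^3 = v*(u^2 + v^2) splits into three distinct lines over C (the quadratic factor has nonzero discriminant), so D_4.

D4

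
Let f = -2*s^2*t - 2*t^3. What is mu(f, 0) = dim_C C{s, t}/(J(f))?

The Hessian of f at 0 has rank 0. Corank 2; j^3 = -2*t*(s^2 + t^2) splits into three distinct lines over C (the quadratic factor has nonzero discriminant), so D_4.

4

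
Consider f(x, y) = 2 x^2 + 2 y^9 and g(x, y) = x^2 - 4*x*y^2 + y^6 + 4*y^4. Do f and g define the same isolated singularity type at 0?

No.

The Hessian of f at 0 has rank 1. Corank 1: A-series; mu = 8 gives A_8. The Hessian of g at 0 has rank 1. Corank 1: A-series; mu = 5 gives A_5. f is A_8 but g is A_5, hence not right-equivalent.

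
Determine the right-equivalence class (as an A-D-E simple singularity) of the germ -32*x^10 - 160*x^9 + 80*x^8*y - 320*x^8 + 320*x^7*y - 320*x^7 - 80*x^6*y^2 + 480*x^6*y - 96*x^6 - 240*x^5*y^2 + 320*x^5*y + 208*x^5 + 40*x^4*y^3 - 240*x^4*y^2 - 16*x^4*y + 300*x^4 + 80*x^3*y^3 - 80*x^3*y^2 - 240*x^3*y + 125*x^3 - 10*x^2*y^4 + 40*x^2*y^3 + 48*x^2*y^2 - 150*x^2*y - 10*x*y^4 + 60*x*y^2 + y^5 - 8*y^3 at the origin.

E8

The Hessian of f at 0 has rank 0. Corank 2; j^3 = (5*x - 2*y)^3 is a perfect cube, so E-series; the 5-jet and mu = 8 give E_8.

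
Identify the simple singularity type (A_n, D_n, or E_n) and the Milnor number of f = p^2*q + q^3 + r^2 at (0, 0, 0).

The Hessian of f at 0 has rank 1. Corank 2; j^3 = q*(p^2 + q^2) splits into three distinct lines over C (the quadratic factor has nonzero discriminant), so D_4.

Type D_4, Milnor number mu = 4.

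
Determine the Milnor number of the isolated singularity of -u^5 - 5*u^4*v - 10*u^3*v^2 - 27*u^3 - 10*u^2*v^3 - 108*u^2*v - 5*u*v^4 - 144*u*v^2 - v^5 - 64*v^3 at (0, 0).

8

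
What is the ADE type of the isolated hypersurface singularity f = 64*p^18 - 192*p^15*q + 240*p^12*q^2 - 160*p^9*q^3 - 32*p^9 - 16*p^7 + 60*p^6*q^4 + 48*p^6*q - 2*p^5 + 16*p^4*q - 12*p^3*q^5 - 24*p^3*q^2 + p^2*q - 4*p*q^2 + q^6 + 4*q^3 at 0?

D7

The Hessian of f at 0 is [[0, 0], [0, 0]] with rank 0, so corank 2. A Groebner basis of the Jacobian ideal J(f) in C{p,q} is {p*q/32 + q^4 - q^2/16, p^3 - 64*p^2 + 256*p*q - 8*q^3 - 256*q^2, p^2*q - 64*p^2/3 + 256*p*q/3 - 4*q^3 - 256*q^2/3, -16*p^2/3 + p*q^2 + 64*p*q/3 - 2*q^3 - 64*q^2/3}; counting standard monomials gives mu = 7. Corank 2; j^3 = q*(p - 2*q)^2 has shape L^2 M (L != M), so D-series; mu = 7 gives D_7.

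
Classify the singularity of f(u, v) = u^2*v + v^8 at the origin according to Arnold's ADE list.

D_{9}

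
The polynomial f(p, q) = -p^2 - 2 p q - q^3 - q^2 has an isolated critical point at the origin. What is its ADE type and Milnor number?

Type A2, Milnor number mu = 2.

The Hessian of f at 0 has rank 1. Corank 1: A-series; mu = 2 gives A_2.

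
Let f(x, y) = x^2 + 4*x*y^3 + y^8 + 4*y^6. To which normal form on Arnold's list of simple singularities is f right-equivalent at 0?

A_7

The Hessian of f at 0 is [[2, 0], [0, 0]] with rank 1, so corank 1. A Groebner basis of the Jacobian ideal J(f) in C{x,y} is {x^3, x^2*y, x/2 + y^3}; counting standard monomials gives mu = 7. Corank 1: A-series; mu = 7 gives A_7.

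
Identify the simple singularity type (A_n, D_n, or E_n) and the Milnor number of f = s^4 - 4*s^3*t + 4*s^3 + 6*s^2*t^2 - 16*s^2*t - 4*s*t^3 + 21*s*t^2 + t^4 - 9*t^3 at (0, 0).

Type D5, Milnor number mu = 5.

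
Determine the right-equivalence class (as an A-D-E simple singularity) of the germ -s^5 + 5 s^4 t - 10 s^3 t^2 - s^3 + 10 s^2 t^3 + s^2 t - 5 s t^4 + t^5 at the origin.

D_6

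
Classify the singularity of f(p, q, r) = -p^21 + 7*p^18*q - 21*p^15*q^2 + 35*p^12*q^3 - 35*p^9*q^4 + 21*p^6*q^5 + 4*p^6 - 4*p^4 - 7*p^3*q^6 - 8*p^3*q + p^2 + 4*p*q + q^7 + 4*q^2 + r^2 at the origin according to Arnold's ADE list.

The Hessian of f at 0 has rank 2. Corank 1: A-series; mu = 6 gives A_6.

A_6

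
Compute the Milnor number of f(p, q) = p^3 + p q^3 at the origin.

7

The Hessian of f at 0 has rank 0. Corank 2; j^3 = p^3 is a perfect cube, so E-series; the 4-jet and mu = 7 give E_7.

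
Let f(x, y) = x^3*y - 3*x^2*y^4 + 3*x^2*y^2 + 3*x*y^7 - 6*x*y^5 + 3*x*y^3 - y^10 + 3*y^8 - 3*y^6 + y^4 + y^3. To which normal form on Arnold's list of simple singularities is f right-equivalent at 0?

The Hessian of f at 0 is [[0, 0], [0, 0]] with rank 0, so corank 2. A Groebner basis of the Jacobian ideal J(f) in C{x,y} is {x^3 - 3*x*y^2 + 3*y^2, x^2*y + 2*x*y^2, y^3}; counting standard monomials gives mu = 7. Corank 2; j^3 = y^3 is a perfect cube, so E-series; the 4-jet and mu = 7 give E_7.

E_7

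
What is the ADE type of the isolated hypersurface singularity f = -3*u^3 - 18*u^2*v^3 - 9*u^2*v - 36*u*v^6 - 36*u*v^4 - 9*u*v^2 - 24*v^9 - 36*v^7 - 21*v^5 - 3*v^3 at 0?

The Hessian of f at 0 has rank 0. Corank 2; j^3 = -3*(u + v)^3 is a perfect cube, so E-series; the 5-jet and mu = 8 give E_8.

E_{8}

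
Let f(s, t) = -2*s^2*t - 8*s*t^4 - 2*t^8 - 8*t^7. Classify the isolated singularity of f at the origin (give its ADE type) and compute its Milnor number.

Type D_9, Milnor number mu = 9.

The Hessian of f at 0 has rank 0. Corank 2; j^3 = -2*s^2*t has shape L^2 M (L != M), so D-series; mu = 9 gives D_9.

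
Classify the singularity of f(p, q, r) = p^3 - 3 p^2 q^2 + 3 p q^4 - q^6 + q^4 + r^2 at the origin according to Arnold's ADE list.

E_{6}

The Hessian of f at 0 is [[0, 0, 0], [0, 0, 0], [0, 0, 2]] with rank 1, so corank 2. A Groebner basis of the Jacobian ideal J(f) in C{p,q,r} is {p^3, p^2*q, -p^2/2 + p*q^2, q^3, r}; counting standard monomials gives mu = 6. Corank 2; j^3 = p^3 is a perfect cube, so E-series; the 4-jet and mu = 6 give E_6.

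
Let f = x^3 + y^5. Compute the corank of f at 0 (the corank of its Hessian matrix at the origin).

Hessian at 0 has rank 0.

2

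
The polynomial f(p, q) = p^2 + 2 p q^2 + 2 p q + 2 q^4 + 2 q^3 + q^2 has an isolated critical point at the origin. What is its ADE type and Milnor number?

Type A_{3}, Milnor number mu = 3.

The Hessian of f at 0 has rank 1. Corank 1: A-series; mu = 3 gives A_3.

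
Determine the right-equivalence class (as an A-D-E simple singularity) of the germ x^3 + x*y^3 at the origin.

The Hessian of f at 0 is [[0, 0], [0, 0]] with rank 0, so corank 2. A Groebner basis of the Jacobian ideal J(f) in C{x,y} is {x^3, x*y^2, 3*x^2 + y^3}; counting standard monomials gives mu = 7. Corank 2; j^3 = x^3 is a perfect cube, so E-series; the 4-jet and mu = 7 give E_7.

E7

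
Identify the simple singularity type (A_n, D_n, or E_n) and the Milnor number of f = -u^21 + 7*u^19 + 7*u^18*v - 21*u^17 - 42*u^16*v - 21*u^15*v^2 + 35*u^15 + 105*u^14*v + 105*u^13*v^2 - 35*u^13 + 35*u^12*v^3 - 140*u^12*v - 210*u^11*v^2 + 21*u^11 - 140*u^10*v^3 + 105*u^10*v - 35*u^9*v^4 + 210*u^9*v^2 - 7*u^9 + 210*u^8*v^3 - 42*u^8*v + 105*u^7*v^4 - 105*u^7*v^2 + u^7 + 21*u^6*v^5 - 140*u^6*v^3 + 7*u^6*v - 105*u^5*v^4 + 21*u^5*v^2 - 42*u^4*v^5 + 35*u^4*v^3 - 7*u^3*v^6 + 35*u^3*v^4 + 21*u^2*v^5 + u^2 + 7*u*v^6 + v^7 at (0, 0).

Type A_6, Milnor number mu = 6.

The Hessian of f at 0 is [[2, 0], [0, 0]] with rank 1, so corank 1. A Groebner basis of the Jacobian ideal J(f) in C{u,v} is {v^6, u}; counting standard monomials gives mu = 6. Corank 1: A-series; mu = 6 gives A_6.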